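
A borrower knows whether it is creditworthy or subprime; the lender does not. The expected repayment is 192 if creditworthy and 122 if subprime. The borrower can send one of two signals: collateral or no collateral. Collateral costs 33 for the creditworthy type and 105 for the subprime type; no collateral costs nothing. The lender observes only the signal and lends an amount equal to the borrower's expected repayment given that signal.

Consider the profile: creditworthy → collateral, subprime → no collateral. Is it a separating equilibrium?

If types separate, collateral earns payment 192 and no collateral earns 122.
Creditworthy: collateral gives 192 − 33 = 159; no collateral gives 122 − 0 = 122. No deviation. ✓
Subprime: no collateral gives 122 − 0 = 122; collateral gives 192 − 105 = 87. No deviation. ✓
Neither type gains from mimicking the other.

Yes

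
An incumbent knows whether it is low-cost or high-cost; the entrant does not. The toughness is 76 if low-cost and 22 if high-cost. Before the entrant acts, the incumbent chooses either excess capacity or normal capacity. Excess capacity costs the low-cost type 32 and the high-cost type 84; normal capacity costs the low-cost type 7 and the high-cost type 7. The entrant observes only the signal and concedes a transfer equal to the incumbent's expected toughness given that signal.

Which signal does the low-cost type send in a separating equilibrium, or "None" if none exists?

Try low-cost → excess capacity, high-cost → normal capacity:
  Under separation the entrant infers type exactly: excess capacity → low-cost (pays 76), normal capacity → high-cost (pays 22).
  Low-cost: excess capacity gives 76 − 32 = 44; normal capacity gives 22 − 7 = 15. No deviation. ✓
  High-cost: normal capacity gives 22 − 7 = 15; excess capacity gives 76 − 84 = -8. No deviation. ✓
Both hold — the low-cost type sends excess capacity.

excess capacity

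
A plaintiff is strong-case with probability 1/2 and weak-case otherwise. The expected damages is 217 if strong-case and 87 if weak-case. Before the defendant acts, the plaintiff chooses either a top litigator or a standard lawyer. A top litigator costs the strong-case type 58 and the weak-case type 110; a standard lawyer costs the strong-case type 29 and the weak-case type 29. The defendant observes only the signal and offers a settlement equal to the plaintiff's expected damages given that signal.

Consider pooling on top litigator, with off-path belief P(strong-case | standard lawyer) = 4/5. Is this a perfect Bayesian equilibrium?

No

On the equilibrium path (top litigator) the defendant holds the prior 1/2 and pays 1/2·217 + 1/2·87 = 152. Off-path (standard lawyer) belief 4/5 gives 4/5·217 + 1/5·87 = 191.
Strong-case: top litigator gives 152 − 58 = 94; standard lawyer gives 191 − 29 = 162. Deviates. ✗
Weak-case: top litigator gives 152 − 110 = 42; standard lawyer gives 191 − 29 = 162. Deviates. ✗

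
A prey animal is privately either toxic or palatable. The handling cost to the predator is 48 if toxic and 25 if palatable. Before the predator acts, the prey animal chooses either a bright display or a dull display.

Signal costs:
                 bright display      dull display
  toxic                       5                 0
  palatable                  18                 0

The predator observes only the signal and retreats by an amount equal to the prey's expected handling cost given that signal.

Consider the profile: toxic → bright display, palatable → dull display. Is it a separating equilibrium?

If types separate, bright display earns payment 48 and dull display earns 25.
Toxic: bright display gives 48 − 5 = 43; dull display gives 25 − 0 = 25. No deviation. ✓
Palatable: dull display gives 25 − 0 = 25; bright display gives 48 − 18 = 30. Would deviate. ✗

No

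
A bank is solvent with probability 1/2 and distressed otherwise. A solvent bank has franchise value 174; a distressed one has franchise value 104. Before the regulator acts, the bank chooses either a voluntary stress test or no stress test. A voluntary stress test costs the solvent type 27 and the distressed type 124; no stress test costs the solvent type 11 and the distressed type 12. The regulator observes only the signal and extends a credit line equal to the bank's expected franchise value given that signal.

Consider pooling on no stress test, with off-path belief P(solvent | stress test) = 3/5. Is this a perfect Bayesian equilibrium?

At the pooled signal (no stress test) the regulator holds the prior 1/2 and pays 1/2·174 + 1/2·104 = 139. Off-path (stress test) belief 3/5 gives 3/5·174 + 2/5·104 = 146.
Solvent: no stress test gives 139 − 11 = 128; stress test gives 146 − 27 = 119. Stays. ✓
Distressed: no stress test gives 139 − 12 = 127; stress test gives 146 − 124 = 22. Stays. ✓

Yes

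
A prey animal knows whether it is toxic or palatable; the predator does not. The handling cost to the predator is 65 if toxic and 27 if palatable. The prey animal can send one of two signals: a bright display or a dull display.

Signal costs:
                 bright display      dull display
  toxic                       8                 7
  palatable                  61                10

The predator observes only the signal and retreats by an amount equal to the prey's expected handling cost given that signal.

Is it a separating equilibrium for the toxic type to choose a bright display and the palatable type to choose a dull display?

Yes

If types separate, bright display earns payment 65 and dull display earns 27.
Toxic: bright display gives 65 − 8 = 57; dull display gives 27 − 7 = 20. No deviation. ✓
Palatable: dull display gives 27 − 10 = 17; bright display gives 65 − 61 = 4. No deviation. ✓
Neither type gains from mimicking the other.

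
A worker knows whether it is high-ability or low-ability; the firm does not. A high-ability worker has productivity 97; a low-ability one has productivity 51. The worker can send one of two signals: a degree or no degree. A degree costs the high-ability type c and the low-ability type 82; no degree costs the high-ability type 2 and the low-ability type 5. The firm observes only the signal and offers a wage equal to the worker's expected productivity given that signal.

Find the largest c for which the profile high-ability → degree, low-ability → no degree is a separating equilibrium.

48

Under separation: degree → high-ability (pays 97); no degree → low-ability (pays 51).
Low-ability: 51 − 5 = 46 ≥ 97 − 82 = 15. Holds regardless of c. ✓
High-ability: 97 − c ≥ 51 − 2, so c ≤ 97 − 49 = 48.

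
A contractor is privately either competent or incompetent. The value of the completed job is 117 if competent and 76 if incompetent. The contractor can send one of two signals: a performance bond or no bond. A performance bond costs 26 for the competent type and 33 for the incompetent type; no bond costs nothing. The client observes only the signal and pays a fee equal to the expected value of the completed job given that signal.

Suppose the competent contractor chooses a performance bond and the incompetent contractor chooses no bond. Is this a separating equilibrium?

No

Under separation the client infers type exactly: bond → competent (pays 117), no bond → incompetent (pays 76).
Competent: bond gives 117 − 26 = 91; no bond gives 76 − 0 = 76. No deviation. ✓
Incompetent: no bond gives 76 − 0 = 76; bond gives 117 − 33 = 84. Would deviate. ✗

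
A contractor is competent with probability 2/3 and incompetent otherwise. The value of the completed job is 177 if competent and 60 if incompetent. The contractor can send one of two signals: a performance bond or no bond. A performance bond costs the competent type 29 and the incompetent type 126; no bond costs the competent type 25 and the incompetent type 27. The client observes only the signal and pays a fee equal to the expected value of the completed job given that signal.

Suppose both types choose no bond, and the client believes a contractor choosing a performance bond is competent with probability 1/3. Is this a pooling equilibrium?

Yes

On the equilibrium path (no bond) the client holds the prior 2/3 and pays 2/3·177 + 1/3·60 = 138. Off-path (bond) belief 1/3 gives 1/3·177 + 2/3·60 = 99.
Competent: no bond gives 138 − 25 = 113; bond gives 99 − 29 = 70. Stays. ✓
Incompetent: no bond gives 138 − 27 = 111; bond gives 99 − 126 = -27. Stays. ✓
Beliefs are Bayes-consistent on-path and both types best-respond.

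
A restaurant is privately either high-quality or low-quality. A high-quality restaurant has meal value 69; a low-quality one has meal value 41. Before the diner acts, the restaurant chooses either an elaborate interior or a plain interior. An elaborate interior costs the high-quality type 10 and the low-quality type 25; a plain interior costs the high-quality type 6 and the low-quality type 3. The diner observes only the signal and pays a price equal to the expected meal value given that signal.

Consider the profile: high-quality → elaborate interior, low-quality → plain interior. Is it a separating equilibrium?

If types separate, elaborate interior earns payment 69 and plain interior earns 41.
High-quality: elaborate interior gives 69 − 10 = 59; plain interior gives 41 − 6 = 35. No deviation. ✓
Low-quality: plain interior gives 41 − 3 = 38; elaborate interior gives 69 − 25 = 44. Would deviate. ✗

No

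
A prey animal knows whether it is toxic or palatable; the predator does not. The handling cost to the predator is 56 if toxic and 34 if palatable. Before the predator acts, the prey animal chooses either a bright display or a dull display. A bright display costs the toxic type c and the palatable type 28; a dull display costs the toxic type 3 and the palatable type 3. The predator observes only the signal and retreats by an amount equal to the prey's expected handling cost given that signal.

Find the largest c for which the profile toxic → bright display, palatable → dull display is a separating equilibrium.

25

Under separation: bright display → toxic (pays 56); dull display → palatable (pays 34).
Palatable: 34 − 3 = 31 ≥ 56 − 28 = 28. Holds regardless of c. ✓
Toxic: 56 − c ≥ 34 − 3, so c ≤ 56 − 31 = 25.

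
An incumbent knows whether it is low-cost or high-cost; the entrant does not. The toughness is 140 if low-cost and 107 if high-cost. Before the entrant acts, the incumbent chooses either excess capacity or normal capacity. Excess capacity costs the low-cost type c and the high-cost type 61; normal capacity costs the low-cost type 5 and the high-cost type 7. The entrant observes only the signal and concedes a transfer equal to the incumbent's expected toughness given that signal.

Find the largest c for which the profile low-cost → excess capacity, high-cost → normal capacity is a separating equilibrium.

Under separation: excess capacity → low-cost (pays 140); normal capacity → high-cost (pays 107).
High-cost: 107 − 7 = 100 ≥ 140 − 61 = 79. Holds regardless of c. ✓
Low-cost: 140 − c ≥ 107 − 5, so c ≤ 140 − 102 = 38.

38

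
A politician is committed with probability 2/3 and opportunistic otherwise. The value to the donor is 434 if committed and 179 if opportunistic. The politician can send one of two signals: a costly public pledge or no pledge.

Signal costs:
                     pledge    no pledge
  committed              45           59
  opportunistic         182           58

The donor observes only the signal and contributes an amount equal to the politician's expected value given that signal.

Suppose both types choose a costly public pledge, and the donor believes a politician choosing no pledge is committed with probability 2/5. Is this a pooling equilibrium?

No

On the equilibrium path (pledge) the donor holds the prior 2/3 and pays 2/3·434 + 1/3·179 = 349. Off-path (no pledge) belief 2/5 gives 2/5·434 + 3/5·179 = 281.
Committed: pledge gives 349 − 45 = 304; no pledge gives 281 − 59 = 222. Stays. ✓
Opportunistic: pledge gives 349 − 182 = 167; no pledge gives 281 − 58 = 223. Deviates. ✗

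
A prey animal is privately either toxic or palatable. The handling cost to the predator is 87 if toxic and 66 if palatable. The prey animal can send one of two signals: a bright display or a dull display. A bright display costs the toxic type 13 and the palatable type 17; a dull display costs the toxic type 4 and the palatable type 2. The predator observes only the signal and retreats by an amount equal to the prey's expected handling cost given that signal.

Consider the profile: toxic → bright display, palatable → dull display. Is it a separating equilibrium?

Under separation the predator infers type exactly: bright display → toxic (pays 87), dull display → palatable (pays 66).
Toxic: bright display gives 87 − 13 = 74; dull display gives 66 − 4 = 62. No deviation. ✓
Palatable: dull display gives 66 − 2 = 64; bright display gives 87 − 17 = 70. Would deviate. ✗

No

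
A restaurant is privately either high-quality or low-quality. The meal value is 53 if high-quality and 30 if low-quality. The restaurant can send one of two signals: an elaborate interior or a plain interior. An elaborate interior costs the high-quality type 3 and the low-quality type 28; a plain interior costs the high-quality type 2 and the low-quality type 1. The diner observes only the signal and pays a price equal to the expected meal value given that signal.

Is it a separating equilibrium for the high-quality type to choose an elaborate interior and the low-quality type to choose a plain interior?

If types separate, elaborate interior earns payment 53 and plain interior earns 30.
High-quality: elaborate interior gives 53 − 3 = 50; plain interior gives 30 − 2 = 28. No deviation. ✓
Low-quality: plain interior gives 30 − 1 = 29; elaborate interior gives 53 − 28 = 25. No deviation. ✓
Neither type gains from mimicking the other.

Yes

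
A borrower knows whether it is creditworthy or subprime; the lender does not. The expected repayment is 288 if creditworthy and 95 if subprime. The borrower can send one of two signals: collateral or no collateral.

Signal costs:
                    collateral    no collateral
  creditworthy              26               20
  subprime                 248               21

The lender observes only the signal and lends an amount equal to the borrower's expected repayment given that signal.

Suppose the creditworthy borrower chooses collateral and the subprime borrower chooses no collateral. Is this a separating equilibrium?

Under separation the lender infers type exactly: collateral → creditworthy (pays 288), no collateral → subprime (pays 95).
Creditworthy: collateral gives 288 − 26 = 262; no collateral gives 95 − 20 = 75. No deviation. ✓
Subprime: no collateral gives 95 − 21 = 74; collateral gives 288 − 248 = 40. No deviation. ✓
Neither type gains from mimicking the other.

Yes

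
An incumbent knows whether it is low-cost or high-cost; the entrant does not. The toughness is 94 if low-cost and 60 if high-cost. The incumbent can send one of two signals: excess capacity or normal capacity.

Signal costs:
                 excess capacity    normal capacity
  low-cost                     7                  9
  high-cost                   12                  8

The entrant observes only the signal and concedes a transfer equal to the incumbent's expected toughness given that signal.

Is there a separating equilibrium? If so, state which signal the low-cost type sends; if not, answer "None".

None

Try low-cost → excess capacity, high-cost → normal capacity:
  If types separate, excess capacity earns payment 94 and normal capacity earns 60.
  Low-cost: excess capacity gives 94 − 7 = 87; normal capacity gives 60 − 9 = 51. No deviation. ✓
  High-cost: normal capacity gives 60 − 8 = 52; excess capacity gives 94 − 12 = 82. Would deviate. ✗
Try low-cost → normal capacity, high-cost → excess capacity:
  If types separate, normal capacity earns payment 94 and excess capacity earns 60.
  Low-cost: normal capacity gives 94 − 9 = 85; excess capacity gives 60 − 7 = 53. No deviation. ✓
  High-cost: excess capacity gives 60 − 12 = 48; normal capacity gives 94 − 8 = 86. Would deviate. ✗
Neither assignment is incentive-compatible.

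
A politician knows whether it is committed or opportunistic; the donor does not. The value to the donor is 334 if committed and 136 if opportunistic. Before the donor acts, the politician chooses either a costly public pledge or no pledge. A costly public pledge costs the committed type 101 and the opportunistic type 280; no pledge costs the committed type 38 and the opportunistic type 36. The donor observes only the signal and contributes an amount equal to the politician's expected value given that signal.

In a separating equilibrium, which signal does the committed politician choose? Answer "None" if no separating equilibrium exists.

pledge

Try committed → pledge, opportunistic → no pledge:
  If types separate, pledge earns payment 334 and no pledge earns 136.
  Committed: pledge gives 334 − 101 = 233; no pledge gives 136 − 38 = 98. No deviation. ✓
  Opportunistic: no pledge gives 136 − 36 = 100; pledge gives 334 − 280 = 54. No deviation. ✓
Both hold — the committed type sends pledge.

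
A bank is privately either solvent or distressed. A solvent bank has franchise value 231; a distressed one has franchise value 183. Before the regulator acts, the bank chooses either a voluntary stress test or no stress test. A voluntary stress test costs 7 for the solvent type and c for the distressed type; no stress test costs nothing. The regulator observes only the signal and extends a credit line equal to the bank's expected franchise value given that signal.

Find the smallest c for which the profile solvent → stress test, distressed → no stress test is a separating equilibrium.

Under separation: stress test → solvent (pays 231); no stress test → distressed (pays 183).
Solvent: 231 − 7 = 224 ≥ 183 − 0 = 183. Holds regardless of c. ✓
Distressed: 183 − 0 ≥ 231 − c, so c ≥ 231 − 183 = 48.

48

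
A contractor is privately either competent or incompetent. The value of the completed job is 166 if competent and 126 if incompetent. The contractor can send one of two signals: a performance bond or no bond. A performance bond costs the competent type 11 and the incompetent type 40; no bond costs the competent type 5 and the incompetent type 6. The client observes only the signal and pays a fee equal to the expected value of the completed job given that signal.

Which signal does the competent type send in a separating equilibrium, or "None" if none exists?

Try competent → bond, incompetent → no bond:
  If types separate, bond earns payment 166 and no bond earns 126.
  Competent: bond gives 166 − 11 = 155; no bond gives 126 − 5 = 121. No deviation. ✓
  Incompetent: no bond gives 126 − 6 = 120; bond gives 166 − 40 = 126. Would deviate. ✗
Try competent → no bond, incompetent → bond:
  If types separate, no bond earns payment 166 and bond earns 126.
  Competent: no bond gives 166 − 5 = 161; bond gives 126 − 11 = 115. No deviation. ✓
  Incompetent: bond gives 126 − 40 = 86; no bond gives 166 − 6 = 160. Would deviate. ✗
Neither assignment is incentive-compatible.

None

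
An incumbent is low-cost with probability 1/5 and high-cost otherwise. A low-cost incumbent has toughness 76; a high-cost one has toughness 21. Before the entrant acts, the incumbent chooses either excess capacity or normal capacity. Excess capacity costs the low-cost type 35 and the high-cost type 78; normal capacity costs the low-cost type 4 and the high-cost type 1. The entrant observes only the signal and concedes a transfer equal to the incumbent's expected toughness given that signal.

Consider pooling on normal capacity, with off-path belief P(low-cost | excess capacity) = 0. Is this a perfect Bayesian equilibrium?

Yes

At the pooled signal (normal capacity) the entrant holds the prior 1/5 and pays 1/5·76 + 4/5·21 = 32. Off-path (excess capacity) belief 0 gives 0·76 + 1·21 = 21.
Low-cost: normal capacity gives 32 − 4 = 28; excess capacity gives 21 − 35 = -14. Stays. ✓
High-cost: normal capacity gives 32 − 1 = 31; excess capacity gives 21 − 78 = -57. Stays. ✓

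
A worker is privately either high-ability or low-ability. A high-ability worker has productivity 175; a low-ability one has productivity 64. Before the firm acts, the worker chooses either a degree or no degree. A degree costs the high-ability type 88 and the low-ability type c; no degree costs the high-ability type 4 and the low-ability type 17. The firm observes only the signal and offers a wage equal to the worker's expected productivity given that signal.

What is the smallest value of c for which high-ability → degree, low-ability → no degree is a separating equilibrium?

128

Under separation: degree → high-ability (pays 175); no degree → low-ability (pays 64).
High-ability: 175 − 88 = 87 ≥ 64 − 4 = 60. Holds regardless of c. ✓
Low-ability: 64 − 17 ≥ 175 − c, so c ≥ 175 − 47 = 128.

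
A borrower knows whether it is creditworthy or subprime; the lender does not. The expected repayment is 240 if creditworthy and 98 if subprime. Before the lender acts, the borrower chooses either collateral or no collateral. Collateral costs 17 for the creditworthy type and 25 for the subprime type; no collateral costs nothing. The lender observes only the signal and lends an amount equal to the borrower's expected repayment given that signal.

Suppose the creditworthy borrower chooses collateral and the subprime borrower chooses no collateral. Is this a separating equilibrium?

If types separate, collateral earns payment 240 and no collateral earns 98.
Creditworthy: collateral gives 240 − 17 = 223; no collateral gives 98 − 0 = 98. No deviation. ✓
Subprime: no collateral gives 98 − 0 = 98; collateral gives 240 − 25 = 215. Would deviate. ✗

No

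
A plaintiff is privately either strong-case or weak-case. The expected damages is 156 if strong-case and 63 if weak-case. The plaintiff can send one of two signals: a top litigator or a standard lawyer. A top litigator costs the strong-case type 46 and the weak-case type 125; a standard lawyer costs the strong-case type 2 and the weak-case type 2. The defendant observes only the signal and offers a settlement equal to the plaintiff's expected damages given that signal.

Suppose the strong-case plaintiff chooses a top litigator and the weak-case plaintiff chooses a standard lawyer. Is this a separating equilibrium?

Yes

If types separate, top litigator earns payment 156 and standard lawyer earns 63.
Strong-case: top litigator gives 156 − 46 = 110; standard lawyer gives 63 − 2 = 61. No deviation. ✓
Weak-case: standard lawyer gives 63 − 2 = 61; top litigator gives 156 − 125 = 31. No deviation. ✓
Both incentive constraints hold.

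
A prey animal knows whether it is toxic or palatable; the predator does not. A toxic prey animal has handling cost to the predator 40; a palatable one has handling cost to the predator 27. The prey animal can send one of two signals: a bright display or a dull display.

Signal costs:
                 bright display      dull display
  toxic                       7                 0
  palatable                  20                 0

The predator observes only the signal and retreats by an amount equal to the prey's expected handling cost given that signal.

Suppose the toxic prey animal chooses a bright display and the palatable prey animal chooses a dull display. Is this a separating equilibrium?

Yes

If types separate, bright display earns payment 40 and dull display earns 27.
Toxic: bright display gives 40 − 7 = 33; dull display gives 27 − 0 = 27. No deviation. ✓
Palatable: dull display gives 27 − 0 = 27; bright display gives 40 − 20 = 20. No deviation. ✓
Neither type gains from mimicking the other.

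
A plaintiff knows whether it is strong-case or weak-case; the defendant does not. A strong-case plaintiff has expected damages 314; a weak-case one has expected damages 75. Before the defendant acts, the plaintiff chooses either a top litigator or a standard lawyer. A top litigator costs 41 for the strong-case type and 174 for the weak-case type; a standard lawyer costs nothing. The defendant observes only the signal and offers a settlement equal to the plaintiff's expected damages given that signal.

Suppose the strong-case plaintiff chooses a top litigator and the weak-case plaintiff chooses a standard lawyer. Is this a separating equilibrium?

No

If types separate, top litigator earns payment 314 and standard lawyer earns 75.
Strong-case: top litigator gives 314 − 41 = 273; standard lawyer gives 75 − 0 = 75. No deviation. ✓
Weak-case: standard lawyer gives 75 − 0 = 75; top litigator gives 314 − 174 = 140. Would deviate. ✗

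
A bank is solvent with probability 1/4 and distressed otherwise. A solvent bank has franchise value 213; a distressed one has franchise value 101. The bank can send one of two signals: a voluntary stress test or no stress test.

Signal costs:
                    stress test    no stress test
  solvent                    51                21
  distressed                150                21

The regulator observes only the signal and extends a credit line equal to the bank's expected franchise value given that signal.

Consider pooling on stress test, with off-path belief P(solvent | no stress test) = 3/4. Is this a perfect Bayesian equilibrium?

At the pooled signal (stress test) the regulator holds the prior 1/4 and pays 1/4·213 + 3/4·101 = 129. Off-path (no stress test) belief 3/4 gives 3/4·213 + 1/4·101 = 185.
Solvent: stress test gives 129 − 51 = 78; no stress test gives 185 − 21 = 164. Deviates. ✗
Distressed: stress test gives 129 − 150 = -21; no stress test gives 185 − 21 = 164. Deviates. ✗

No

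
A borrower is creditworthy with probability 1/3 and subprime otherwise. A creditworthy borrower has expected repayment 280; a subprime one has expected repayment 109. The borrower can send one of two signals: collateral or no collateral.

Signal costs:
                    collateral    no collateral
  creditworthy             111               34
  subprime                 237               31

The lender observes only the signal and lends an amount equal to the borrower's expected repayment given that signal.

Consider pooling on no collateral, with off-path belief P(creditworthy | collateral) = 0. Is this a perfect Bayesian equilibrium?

Yes

On the equilibrium path (no collateral) the lender holds the prior 1/3 and pays 1/3·280 + 2/3·109 = 166. Off-path (collateral) belief 0 gives 0·280 + 1·109 = 109.
Creditworthy: no collateral gives 166 − 34 = 132; collateral gives 109 − 111 = -2. Stays. ✓
Subprime: no collateral gives 166 − 31 = 135; collateral gives 109 − 237 = -128. Stays. ✓
Beliefs are Bayes-consistent on-path and both types best-respond.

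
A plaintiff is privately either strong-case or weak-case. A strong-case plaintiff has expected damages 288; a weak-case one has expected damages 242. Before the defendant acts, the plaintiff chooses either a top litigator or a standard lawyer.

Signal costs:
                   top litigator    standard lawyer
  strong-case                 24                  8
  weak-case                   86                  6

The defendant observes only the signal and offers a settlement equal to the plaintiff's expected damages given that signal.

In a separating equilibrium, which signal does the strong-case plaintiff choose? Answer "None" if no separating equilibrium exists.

top litigator

Try strong-case → top litigator, weak-case → standard lawyer:
  If types separate, top litigator earns payment 288 and standard lawyer earns 242.
  Strong-case: top litigator gives 288 − 24 = 264; standard lawyer gives 242 − 8 = 234. No deviation. ✓
  Weak-case: standard lawyer gives 242 − 6 = 236; top litigator gives 288 − 86 = 202. No deviation. ✓
Both hold — the strong-case type sends top litigator.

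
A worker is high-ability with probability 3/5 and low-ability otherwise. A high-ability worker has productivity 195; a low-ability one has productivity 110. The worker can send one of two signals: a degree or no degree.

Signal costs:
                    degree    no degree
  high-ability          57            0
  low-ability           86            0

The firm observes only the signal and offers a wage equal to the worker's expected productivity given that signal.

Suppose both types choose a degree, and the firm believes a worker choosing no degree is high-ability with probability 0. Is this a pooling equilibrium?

At the pooled signal (degree) the firm holds the prior 3/5 and pays 3/5·195 + 2/5·110 = 161. Off-path (no degree) belief 0 gives 0·195 + 1·110 = 110.
High-ability: degree gives 161 − 57 = 104; no degree gives 110 − 0 = 110. Deviates. ✗
Low-ability: degree gives 161 − 86 = 75; no degree gives 110 − 0 = 110. Deviates. ✗

No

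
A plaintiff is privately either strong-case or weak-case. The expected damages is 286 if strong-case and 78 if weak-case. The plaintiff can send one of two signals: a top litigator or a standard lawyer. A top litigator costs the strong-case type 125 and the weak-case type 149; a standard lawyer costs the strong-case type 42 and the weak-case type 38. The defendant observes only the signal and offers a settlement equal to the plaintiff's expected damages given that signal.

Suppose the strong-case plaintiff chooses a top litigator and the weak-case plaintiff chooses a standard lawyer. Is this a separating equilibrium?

If types separate, top litigator earns payment 286 and standard lawyer earns 78.
Strong-case: top litigator gives 286 − 125 = 161; standard lawyer gives 78 − 42 = 36. No deviation. ✓
Weak-case: standard lawyer gives 78 − 38 = 40; top litigator gives 286 − 149 = 137. Would deviate. ✗

No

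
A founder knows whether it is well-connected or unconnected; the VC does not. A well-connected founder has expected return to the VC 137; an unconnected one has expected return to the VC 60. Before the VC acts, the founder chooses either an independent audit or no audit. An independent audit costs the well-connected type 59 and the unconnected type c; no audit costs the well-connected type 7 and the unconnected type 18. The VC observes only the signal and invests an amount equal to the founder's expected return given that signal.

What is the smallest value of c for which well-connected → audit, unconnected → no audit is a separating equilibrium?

95

Under separation: audit → well-connected (pays 137); no audit → unconnected (pays 60).
Well-connected: 137 − 59 = 78 ≥ 60 − 7 = 53. Holds regardless of c. ✓
Unconnected: 60 − 18 ≥ 137 − c, so c ≥ 137 − 42 = 95.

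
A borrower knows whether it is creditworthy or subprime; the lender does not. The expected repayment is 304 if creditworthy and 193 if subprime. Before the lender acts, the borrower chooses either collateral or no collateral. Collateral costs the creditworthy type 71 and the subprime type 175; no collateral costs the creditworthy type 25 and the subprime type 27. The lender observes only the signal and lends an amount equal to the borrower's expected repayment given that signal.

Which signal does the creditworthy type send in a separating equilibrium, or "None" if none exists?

Try creditworthy → collateral, subprime → no collateral:
  Under separation the lender infers type exactly: collateral → creditworthy (pays 304), no collateral → subprime (pays 193).
  Creditworthy: collateral gives 304 − 71 = 233; no collateral gives 193 − 25 = 168. No deviation. ✓
  Subprime: no collateral gives 193 − 27 = 166; collateral gives 304 − 175 = 129. No deviation. ✓
Both hold — the creditworthy type sends collateral.

collateral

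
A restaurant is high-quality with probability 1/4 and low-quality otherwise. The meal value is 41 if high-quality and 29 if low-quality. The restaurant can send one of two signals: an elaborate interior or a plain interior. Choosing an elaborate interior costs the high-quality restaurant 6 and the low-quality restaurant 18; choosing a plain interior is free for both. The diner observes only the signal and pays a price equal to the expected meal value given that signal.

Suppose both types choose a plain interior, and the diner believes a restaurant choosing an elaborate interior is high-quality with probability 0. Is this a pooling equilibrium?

Yes

On the equilibrium path (plain interior) the diner holds the prior 1/4 and pays 1/4·41 + 3/4·29 = 32. Off-path (elaborate interior) belief 0 gives 0·41 + 1·29 = 29.
High-quality: plain interior gives 32 − 0 = 32; elaborate interior gives 29 − 6 = 23. Stays. ✓
Low-quality: plain interior gives 32 − 0 = 32; elaborate interior gives 29 − 18 = 11. Stays. ✓
Beliefs are Bayes-consistent on-path and both types best-respond.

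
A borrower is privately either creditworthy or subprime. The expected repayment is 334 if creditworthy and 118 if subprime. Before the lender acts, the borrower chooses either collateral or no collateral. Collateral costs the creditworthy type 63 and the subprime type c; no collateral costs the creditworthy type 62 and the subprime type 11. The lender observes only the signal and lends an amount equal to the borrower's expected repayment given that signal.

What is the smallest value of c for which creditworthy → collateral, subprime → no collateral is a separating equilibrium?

Under separation: collateral → creditworthy (pays 334); no collateral → subprime (pays 118).
Creditworthy: 334 − 63 = 271 ≥ 118 − 62 = 56. Holds regardless of c. ✓
Subprime: 118 − 11 ≥ 334 − c, so c ≥ 334 − 107 = 227.

227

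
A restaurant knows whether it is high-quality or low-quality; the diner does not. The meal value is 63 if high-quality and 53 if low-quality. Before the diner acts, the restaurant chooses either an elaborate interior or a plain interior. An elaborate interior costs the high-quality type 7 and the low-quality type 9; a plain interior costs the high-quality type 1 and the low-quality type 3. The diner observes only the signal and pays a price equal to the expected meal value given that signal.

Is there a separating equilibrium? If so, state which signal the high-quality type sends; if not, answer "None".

None

Try high-quality → elaborate interior, low-quality → plain interior:
  Under separation the diner infers type exactly: elaborate interior → high-quality (pays 63), plain interior → low-quality (pays 53).
  High-quality: elaborate interior gives 63 − 7 = 56; plain interior gives 53 − 1 = 52. No deviation. ✓
  Low-quality: plain interior gives 53 − 3 = 50; elaborate interior gives 63 − 9 = 54. Would deviate. ✗
Try high-quality → plain interior, low-quality → elaborate interior:
  Under separation the diner infers type exactly: plain interior → high-quality (pays 63), elaborate interior → low-quality (pays 53).
  High-quality: plain interior gives 63 − 1 = 62; elaborate interior gives 53 − 7 = 46. No deviation. ✓
  Low-quality: elaborate interior gives 53 − 9 = 44; plain interior gives 63 − 3 = 60. Would deviate. ✗
Neither assignment is incentive-compatible.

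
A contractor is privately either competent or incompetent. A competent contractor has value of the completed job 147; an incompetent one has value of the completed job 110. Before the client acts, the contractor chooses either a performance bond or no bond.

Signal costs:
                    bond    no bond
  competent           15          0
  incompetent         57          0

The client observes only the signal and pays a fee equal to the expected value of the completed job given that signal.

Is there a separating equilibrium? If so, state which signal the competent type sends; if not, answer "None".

bond

Try competent → bond, incompetent → no bond:
  If types separate, bond earns payment 147 and no bond earns 110.
  Competent: bond gives 147 − 15 = 132; no bond gives 110 − 0 = 110. No deviation. ✓
  Incompetent: no bond gives 110 − 0 = 110; bond gives 147 − 57 = 90. No deviation. ✓
Both hold — the competent type sends bond.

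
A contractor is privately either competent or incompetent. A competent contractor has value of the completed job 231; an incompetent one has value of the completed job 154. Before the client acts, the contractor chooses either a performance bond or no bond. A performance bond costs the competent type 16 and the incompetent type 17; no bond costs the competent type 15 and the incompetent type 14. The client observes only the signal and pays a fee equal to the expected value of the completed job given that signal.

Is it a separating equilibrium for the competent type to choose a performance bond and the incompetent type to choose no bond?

No

Under separation the client infers type exactly: bond → competent (pays 231), no bond → incompetent (pays 154).
Competent: bond gives 231 − 16 = 215; no bond gives 154 − 15 = 139. No deviation. ✓
Incompetent: no bond gives 154 − 14 = 140; bond gives 231 − 17 = 214. Would deviate. ✗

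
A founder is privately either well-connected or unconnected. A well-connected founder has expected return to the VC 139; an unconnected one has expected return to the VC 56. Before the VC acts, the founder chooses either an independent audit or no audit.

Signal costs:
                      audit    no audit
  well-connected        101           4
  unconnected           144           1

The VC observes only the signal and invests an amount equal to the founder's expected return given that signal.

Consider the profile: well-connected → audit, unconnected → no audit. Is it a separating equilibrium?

Under separation the VC infers type exactly: audit → well-connected (pays 139), no audit → unconnected (pays 56).
Well-connected: audit gives 139 − 101 = 38; no audit gives 56 − 4 = 52. Would deviate. ✗
Unconnected: no audit gives 56 − 1 = 55; audit gives 139 − 144 = -5. No deviation. ✓

No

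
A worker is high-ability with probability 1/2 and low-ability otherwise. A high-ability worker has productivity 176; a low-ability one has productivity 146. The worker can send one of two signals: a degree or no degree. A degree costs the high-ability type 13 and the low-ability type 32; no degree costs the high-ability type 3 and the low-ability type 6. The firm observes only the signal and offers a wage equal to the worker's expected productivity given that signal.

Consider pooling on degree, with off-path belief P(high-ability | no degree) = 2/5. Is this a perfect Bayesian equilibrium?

No

On the equilibrium path (degree) the firm holds the prior 1/2 and pays 1/2·176 + 1/2·146 = 161. Off-path (no degree) belief 2/5 gives 2/5·176 + 3/5·146 = 158.
High-ability: degree gives 161 − 13 = 148; no degree gives 158 − 3 = 155. Deviates. ✗
Low-ability: degree gives 161 − 32 = 129; no degree gives 158 − 6 = 152. Deviates. ✗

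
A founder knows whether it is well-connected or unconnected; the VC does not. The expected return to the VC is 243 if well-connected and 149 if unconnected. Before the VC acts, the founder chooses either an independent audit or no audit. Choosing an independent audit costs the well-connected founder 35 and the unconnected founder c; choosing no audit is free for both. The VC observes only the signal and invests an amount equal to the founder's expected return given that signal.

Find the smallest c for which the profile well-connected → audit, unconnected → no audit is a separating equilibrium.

94

Under separation: audit → well-connected (pays 243); no audit → unconnected (pays 149).
Well-connected: 243 − 35 = 208 ≥ 149 − 0 = 149. Holds regardless of c. ✓
Unconnected: 149 − 0 ≥ 243 − c, so c ≥ 243 − 149 = 94.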